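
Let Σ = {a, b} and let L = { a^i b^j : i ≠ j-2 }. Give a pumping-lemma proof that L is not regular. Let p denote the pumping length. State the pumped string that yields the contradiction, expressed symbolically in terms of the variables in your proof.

Toward a contradiction, assume L is regular with pumping length p.
Choose w = a^p b^{p+p!+2}. Since p ≠ (p+p!+2)-2 = p+p!, w ∈ L; and |w| ≥ p.
The pumping lemma gives a decomposition w = xyz where |xy| ≤ p and |y| ≥ 1.
Since the first p symbols of w are all a's and |xy| ≤ p, y lies entirely in the leading a-block: y = a^k for some k with 1 ≤ k ≤ p.
Since 1 ≤ k ≤ p, k divides p!; set t = 1 + p!/k. Then xy^t z has p + (p!/k)·k = p + p! copies of a. Now the a-count is p+p! and (b-count)-2 = (p+p!+2)-2 = p+p!, so i ≠ j-2 fails. So xy^t z = a^{p+p!} b^{p+p!+2} ∉ L.
This contradicts the pumping lemma, so L is not regular.

a^{p+p!} b^{p+p!+2}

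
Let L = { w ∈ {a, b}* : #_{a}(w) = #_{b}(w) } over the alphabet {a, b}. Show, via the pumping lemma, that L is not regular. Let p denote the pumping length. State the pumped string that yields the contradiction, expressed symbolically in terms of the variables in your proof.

Assume L is regular. Let p be the pumping length given by the pumping lemma.
Choose w = a^p b^p ∈ L with |w| = 2p ≥ p.
Write w = xyz as guaranteed by the lemma, with |xy| ≤ p and |y| ≥ 1.
Because |xy| ≤ p and w begins with p copies of a, we have y = a^k with 1 ≤ k ≤ p.
Pump with i = 2: xy^2z = a^{p+k} b^p has p+k occurrences of a but only p of b. Since k ≥ 1 the counts differ, so xy^2z ∉ L.
This contradicts the pumping lemma, so L is not regular.

a^{p+k} b^p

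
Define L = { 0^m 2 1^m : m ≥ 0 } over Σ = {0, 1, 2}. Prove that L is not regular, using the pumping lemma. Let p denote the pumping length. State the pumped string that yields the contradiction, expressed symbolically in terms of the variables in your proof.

Suppose for contradiction that L is regular, and let p be the pumping length.
Take w = 0^p 2 1^p ∈ L with |w| = 2p+1 ≥ p.
Write w = xyz as guaranteed by the lemma, with |xy| ≤ p and |y| > 0.
Since the first p symbols of w are all 0's and |xy| ≤ p, y lies entirely in the leading 0-block: y = 0^k for some k with 1 ≤ k ≤ p.
Pump with i = 2: xy^2z = 0^{p+k} 2 1^p, which would require p+k = p. But k ≥ 1, so xy^2z ∉ L.
This contradicts the pumping lemma, so L is not regular.

0^{p+k} 2 1^p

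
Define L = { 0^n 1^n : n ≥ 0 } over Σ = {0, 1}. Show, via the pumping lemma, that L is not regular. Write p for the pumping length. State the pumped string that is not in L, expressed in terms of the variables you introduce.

Suppose for contradiction that L is regular, and let p be the pumping length.
Choose w = 0^p 1^p, which is in L with |w| = 2p ≥ p.
Write w = xyz as guaranteed by the lemma, with |xy| ≤ p and |y| > 0.
Since the first p symbols of w are all 0's and |xy| ≤ p, y lies entirely in the leading 0-block: y = 0^k for some k with 1 ≤ k ≤ p.
Pump with i = 2: xy^2z = 0^{p+k} 1^p. For this to lie in L we would need p = p+k, which forces k = 0. But k ≥ 1, so xy^2z ∉ L.
This contradicts the pumping lemma, so L is not regular.

0^{p+k} 1^p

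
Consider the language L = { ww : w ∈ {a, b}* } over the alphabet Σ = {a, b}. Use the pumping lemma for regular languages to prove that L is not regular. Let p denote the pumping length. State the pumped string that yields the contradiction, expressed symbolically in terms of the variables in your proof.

Assume L is regular; let p be its pumping constant.
Take w = a^p b^p a^p b^p = uu where u = a^pb^p; then w ∈ L and |w| = 4p ≥ p.
By the pumping lemma, w = xyz with |xy| ≤ p and y is nonempty.
Since the first p symbols of w are all a's and |xy| ≤ p, y lies entirely in the leading a-block: y = a^k for some k with 1 ≤ k ≤ p.
Pump with i = 2: xy^2z = a^{p+k} b^p a^p b^p, of length 4p+k. Suppose this equals vv. The string starts with a and ends with b, so v does too; thus the boundary between the two copies of v is a b→a transition. There is exactly one such transition, at position 2p+k, so |v| = 2p+k and |vv| = 4p+2k ≠ 4p+k since k ≥ 1. So xy^2z ∉ L.
This contradicts the pumping lemma, so L is not regular.

a^{p+k} b^p a^p b^p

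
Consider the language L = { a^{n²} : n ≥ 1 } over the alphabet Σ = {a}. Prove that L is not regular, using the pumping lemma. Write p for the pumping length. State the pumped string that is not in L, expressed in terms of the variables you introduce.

Toward a contradiction, assume L is regular with pumping length p.
Take w = a^{p²} ∈ L with |w| = p² ≥ p.
By the pumping lemma, w = xyz with |xy| ≤ p and |y| ≥ 1.
Then y = a^k for some k with 1 ≤ k ≤ p.
Pump with i = 2: xy^2z = a^{p²+k}. Since 1 ≤ k ≤ p, p² < p²+k ≤ p²+p < (p+1)², so p²+k lies strictly between consecutive squares and is not a perfect square. So xy^2z ∉ L.
This contradicts the pumping lemma, so L is not regular.

a^{p²+k}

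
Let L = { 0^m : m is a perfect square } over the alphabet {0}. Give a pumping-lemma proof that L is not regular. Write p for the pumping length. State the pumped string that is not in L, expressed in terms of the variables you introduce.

Suppose for contradiction that L is regular, and let p be the pumping length.
Take w = 0^{p²} ∈ L with |w| = p² ≥ p.
Write w = xyz as guaranteed by the lemma, with |xy| ≤ p and y is nonempty.
Then y = 0^k for some k with 1 ≤ k ≤ p.
Pump with i = 2: xy^2z = 0^{p²+k}. Since 1 ≤ k ≤ p, p² < p²+k ≤ p²+p < (p+1)², so p²+k lies strictly between consecutive squares and is not a perfect square. So xy^2z ∉ L.
Contradiction. Therefore L is not regular.

0^{p²+k}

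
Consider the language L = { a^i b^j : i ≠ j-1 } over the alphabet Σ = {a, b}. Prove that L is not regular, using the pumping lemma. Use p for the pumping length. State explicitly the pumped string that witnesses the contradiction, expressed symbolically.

Suppose for contradiction that L is regular, and let p be the pumping length.
Choose w = a^p b^{p+p!+1}. Since p ≠ (p+p!+1)-1 = p+p!, w ∈ L; and |w| ≥ p.
By the pumping lemma, w = xyz with |xy| ≤ p and y is nonempty.
Because |xy| ≤ p and w begins with p copies of a, we have y = a^k with 1 ≤ k ≤ p.
Since 1 ≤ k ≤ p, k divides p!; set t = 1 + p!/k. Then xy^t z has p + (p!/k)·k = p + p! copies of a. Now the a-count is p+p! and (b-count)-1 = (p+p!+1)-1 = p+p!, so i ≠ j-1 fails. So xy^t z = a^{p+p!} b^{p+p!+1} ∉ L.
Contradiction. Therefore L is not regular.

a^{p+p!} b^{p+p!+1}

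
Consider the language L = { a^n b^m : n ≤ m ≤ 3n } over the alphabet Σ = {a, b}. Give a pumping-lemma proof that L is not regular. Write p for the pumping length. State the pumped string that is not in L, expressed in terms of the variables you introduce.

Assume L is regular. Let p be the pumping length given by the pumping lemma.
Take w = a^p b^p ∈ L (since p ≤ p ≤ 3p), with |w| = 2p ≥ p.
The pumping lemma gives a decomposition w = xyz where |xy| ≤ p and |y| > 0.
Because |xy| ≤ p and w begins with p copies of a, we have y = a^k with 1 ≤ k ≤ p.
Pump with i = 2: xy^2z = a^{p+k} b^p. Now n = p+k > p = m, so the condition n ≤ m fails. Thus xy^2z ∉ L.
Contradiction. Therefore L is not regular.

a^{p+k} b^p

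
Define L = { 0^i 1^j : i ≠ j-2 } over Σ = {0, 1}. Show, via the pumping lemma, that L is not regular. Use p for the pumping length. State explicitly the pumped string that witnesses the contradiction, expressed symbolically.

Assume L is regular. Let p be the pumping length given by the pumping lemma.
Choose w = 0^p 1^{p+p!+2}. Since p ≠ (p+p!+2)-2 = p+p!, w ∈ L; and |w| ≥ p.
By the pumping lemma, w = xyz with |xy| ≤ p and y is nonempty.
The first p characters of w are 0's, so xy (and hence y) consists only of 0's. Write y = 0^k, 1 ≤ k ≤ p.
Since 1 ≤ k ≤ p, k divides p!; set t = 1 + p!/k. Then xy^t z has p + (p!/k)·k = p + p! copies of 0. Now the 0-count is p+p! and (1-count)-2 = (p+p!+2)-2 = p+p!, so i ≠ j-2 fails. So xy^t z = 0^{p+p!} 1^{p+p!+2} ∉ L.
Contradiction. Therefore L is not regular.

0^{p+p!} 1^{p+p!+2}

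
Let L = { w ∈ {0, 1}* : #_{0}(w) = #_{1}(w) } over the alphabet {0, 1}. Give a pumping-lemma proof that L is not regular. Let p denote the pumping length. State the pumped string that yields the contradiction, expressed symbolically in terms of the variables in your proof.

Suppose for contradiction that L is regular, and let p be the pumping length.
Choose w = 0^p 1^p ∈ L with |w| = 2p ≥ p.
Write w = xyz as guaranteed by the lemma, with |xy| ≤ p and y is nonempty.
The first p characters of w are 0's, so xy (and hence y) consists only of 0's. Write y = 0^k, 1 ≤ k ≤ p.
Pump with i = 2: xy^2z = 0^{p+k} 1^p has p+k occurrences of 0 but only p of 1. Since k ≥ 1 the counts differ, so xy^2z ∉ L.
Contradiction. Therefore L is not regular.

0^{p+k} 1^p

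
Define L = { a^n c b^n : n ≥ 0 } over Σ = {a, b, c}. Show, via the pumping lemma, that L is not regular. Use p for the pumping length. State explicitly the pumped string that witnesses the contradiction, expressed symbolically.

a^{p+k} c b^p

Assume L is regular; let p be its pumping constant.
Take w = a^p c b^p ∈ L with |w| = 2p+1 ≥ p.
Write w = xyz as guaranteed by the lemma, with |xy| ≤ p and y is nonempty.
Because |xy| ≤ p and w begins with p copies of a, we have y = a^k with 1 ≤ k ≤ p.
Pump with i = 2: xy^2z = a^{p+k} c b^p, which would require p+k = p. But k ≥ 1, so xy^2z ∉ L.
This contradicts the pumping lemma, so L is not regular.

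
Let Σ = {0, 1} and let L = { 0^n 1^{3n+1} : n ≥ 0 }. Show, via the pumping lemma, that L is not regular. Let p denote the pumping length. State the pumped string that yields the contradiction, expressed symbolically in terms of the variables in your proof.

Assume L is regular; let p be its pumping constant.
Choose w = 0^p 1^{3p+1}, which is in L with |w| = 4p+1 ≥ p.
By the pumping lemma, w = xyz with |xy| ≤ p and |y| ≥ 1.
Because |xy| ≤ p and w begins with p copies of 0, we have y = 0^k with 1 ≤ k ≤ p.
Pump with i = 2: xy^2z = 0^{p+k} 1^{3p+1}. For this to lie in L we would need 3p+1 = 3(p+k)+1, which forces k = 0. But k ≥ 1, so xy^2z ∉ L.
This is a contradiction; hence L is not regular.

0^{p+k} 1^{3p+1}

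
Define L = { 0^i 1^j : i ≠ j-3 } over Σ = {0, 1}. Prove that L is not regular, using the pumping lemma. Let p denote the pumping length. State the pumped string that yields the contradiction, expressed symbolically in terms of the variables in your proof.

Toward a contradiction, assume L is regular with pumping length p.
Choose w = 0^p 1^{p+p!+3}. Since p ≠ (p+p!+3)-3 = p+p!, w ∈ L; and |w| ≥ p.
Write w = xyz as guaranteed by the lemma, with |xy| ≤ p and y is nonempty.
The first p characters of w are 0's, so xy (and hence y) consists only of 0's. Write y = 0^k, 1 ≤ k ≤ p.
Since 1 ≤ k ≤ p, k divides p!; set t = 1 + p!/k. Then xy^t z has p + (p!/k)·k = p + p! copies of 0. Now the 0-count is p+p! and (1-count)-3 = (p+p!+3)-3 = p+p!, so i ≠ j-3 fails. So xy^t z = 0^{p+p!} 1^{p+p!+3} ∉ L.
This is a contradiction; hence L is not regular.

0^{p+p!} 1^{p+p!+3}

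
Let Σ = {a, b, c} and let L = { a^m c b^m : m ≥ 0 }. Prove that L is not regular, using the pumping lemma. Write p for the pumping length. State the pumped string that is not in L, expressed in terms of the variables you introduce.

a^{p+k} c b^p

Toward a contradiction, assume L is regular with pumping length p.
Take w = a^p c b^p ∈ L with |w| = 2p+1 ≥ p.
By the pumping lemma, w = xyz with |xy| ≤ p and y is nonempty.
Since the first p symbols of w are all a's and |xy| ≤ p, y lies entirely in the leading a-block: y = a^k for some k with 1 ≤ k ≤ p.
Pump with i = 2: xy^2z = a^{p+k} c b^p, which would require p+k = p. But k ≥ 1, so xy^2z ∉ L.
This is a contradiction; hence L is not regular.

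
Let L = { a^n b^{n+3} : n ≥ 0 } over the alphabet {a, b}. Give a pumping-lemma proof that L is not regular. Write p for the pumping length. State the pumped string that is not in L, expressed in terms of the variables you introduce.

a^{p+k} b^{p+3}

Assume L is regular; let p be its pumping constant.
Take w = a^p b^{p+3}. Then w ∈ L and |w| = 2p+3 ≥ p.
By the pumping lemma, w = xyz with |xy| ≤ p and |y| > 0.
Since the first p symbols of w are all a's and |xy| ≤ p, y lies entirely in the leading a-block: y = a^k for some k with 1 ≤ k ≤ p.
Pump with i = 2: xy^2z = a^{p+k} b^{p+3}. For this to lie in L we would need p+3 = (p+k)+3, which forces k = 0. But k ≥ 1, so xy^2z ∉ L.
This contradicts the pumping lemma, so L is not regular.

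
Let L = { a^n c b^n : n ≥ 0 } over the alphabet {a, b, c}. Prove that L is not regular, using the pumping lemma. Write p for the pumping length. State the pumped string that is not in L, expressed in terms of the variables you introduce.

a^{p+k} c b^p

Toward a contradiction, assume L is regular with pumping length p.
Take w = a^p c b^p ∈ L with |w| = 2p+1 ≥ p.
Write w = xyz as guaranteed by the lemma, with |xy| ≤ p and |y| ≥ 1.
Because |xy| ≤ p and w begins with p copies of a, we have y = a^k with 1 ≤ k ≤ p.
Pump with i = 2: xy^2z = a^{p+k} c b^p, which would require p+k = p. But k ≥ 1, so xy^2z ∉ L.
This is a contradiction; hence L is not regular.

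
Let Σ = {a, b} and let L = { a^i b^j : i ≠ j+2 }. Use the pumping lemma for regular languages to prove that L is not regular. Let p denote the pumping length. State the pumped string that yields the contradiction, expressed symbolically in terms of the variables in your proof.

Assume L is regular. Let p be the pumping length given by the pumping lemma.
Choose w = a^p b^{p+p!-2}. Since p ≠ (p+p!-2)+2 = p+p!, w ∈ L; and |w| ≥ p.
Write w = xyz as guaranteed by the lemma, with |xy| ≤ p and |y| ≥ 1.
Because |xy| ≤ p and w begins with p copies of a, we have y = a^k with 1 ≤ k ≤ p.
Since 1 ≤ k ≤ p, k divides p!; set t = 1 + p!/k. Then xy^t z has p + (p!/k)·k = p + p! copies of a. Now the a-count is p+p! and (b-count)+2 = (p+p!-2)+2 = p+p!, so i ≠ j+2 fails. So xy^t z = a^{p+p!} b^{p+p!-2} ∉ L.
Contradiction. Therefore L is not regular.

a^{p+p!} b^{p+p!-2}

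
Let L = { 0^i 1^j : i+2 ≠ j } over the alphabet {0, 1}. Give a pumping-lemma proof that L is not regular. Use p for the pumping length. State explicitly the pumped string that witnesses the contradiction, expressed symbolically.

Suppose for contradiction that L is regular, and let p be the pumping length.
Choose w = 0^p 1^{p+p!+2}. Since p ≠ (p+p!+2)-2 = p+p!, w ∈ L; and |w| ≥ p.
Write w = xyz as guaranteed by the lemma, with |xy| ≤ p and |y| ≥ 1.
The first p characters of w are 0's, so xy (and hence y) consists only of 0's. Write y = 0^k, 1 ≤ k ≤ p.
Since 1 ≤ k ≤ p, k divides p!; set t = 1 + p!/k. Then xy^t z has p + (p!/k)·k = p + p! copies of 0. Now the 0-count is p+p! and (1-count)-2 = (p+p!+2)-2 = p+p!, so i+2 ≠ j fails. So xy^t z = 0^{p+p!} 1^{p+p!+2} ∉ L.
This is a contradiction; hence L is not regular.

0^{p+p!} 1^{p+p!+2}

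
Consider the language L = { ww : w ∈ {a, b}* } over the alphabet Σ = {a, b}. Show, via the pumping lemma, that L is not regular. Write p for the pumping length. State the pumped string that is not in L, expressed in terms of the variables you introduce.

a^{p+k} b^p a^p b^p

Toward a contradiction, assume L is regular with pumping length p.
Take w = a^p b^p a^p b^p = uu where u = a^pb^p; then w ∈ L and |w| = 4p ≥ p.
The pumping lemma gives a decomposition w = xyz where |xy| ≤ p and y is nonempty.
Since the first p symbols of w are all a's and |xy| ≤ p, y lies entirely in the leading a-block: y = a^k for some k with 1 ≤ k ≤ p.
Pump with i = 2: xy^2z = a^{p+k} b^p a^p b^p, of length 4p+k. Suppose this equals vv. The string starts with a and ends with b, so v does too; thus the boundary between the two copies of v is a b→a transition. There is exactly one such transition, at position 2p+k, so |v| = 2p+k and |vv| = 4p+2k ≠ 4p+k since k ≥ 1. So xy^2z ∉ L.
This is a contradiction; hence L is not regular.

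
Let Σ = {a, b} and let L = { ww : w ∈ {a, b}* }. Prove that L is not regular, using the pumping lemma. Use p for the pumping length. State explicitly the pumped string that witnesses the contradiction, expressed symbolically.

a^{p+k} b^p a^p b^p

Suppose for contradiction that L is regular, and let p be the pumping length.
Take w = a^p b^p a^p b^p = uu where u = a^pb^p; then w ∈ L and |w| = 4p ≥ p.
The pumping lemma gives a decomposition w = xyz where |xy| ≤ p and |y| ≥ 1.
Because |xy| ≤ p and w begins with p copies of a, we have y = a^k with 1 ≤ k ≤ p.
Pump with i = 2: xy^2z = a^{p+k} b^p a^p b^p, of length 4p+k. Suppose this equals vv. The string starts with a and ends with b, so v does too; thus the boundary between the two copies of v is a b→a transition. There is exactly one such transition, at position 2p+k, so |v| = 2p+k and |vv| = 4p+2k ≠ 4p+k since k ≥ 1. So xy^2z ∉ L.
This is a contradiction; hence L is not regular.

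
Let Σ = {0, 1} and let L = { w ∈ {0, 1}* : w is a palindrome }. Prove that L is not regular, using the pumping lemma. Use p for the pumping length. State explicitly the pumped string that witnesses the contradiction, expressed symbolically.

Assume L is regular; let p be its pumping constant.
Take w = 0^p 1 0^p, a palindrome of length 2p+1 ≥ p.
By the pumping lemma, w = xyz with |xy| ≤ p and |y| > 0.
The first p characters of w are 0's, so xy (and hence y) consists only of 0's. Write y = 0^k, 1 ≤ k ≤ p.
Pump with i = 2: xy^2z = 0^{p+k} 1 0^p. Its reverse is 0^p 1 0^{p+k}, which differs from xy^2z since k ≥ 1. So xy^2z is not a palindrome and xy^2z ∉ L.
Contradiction. Therefore L is not regular.

0^{p+k} 1 0^p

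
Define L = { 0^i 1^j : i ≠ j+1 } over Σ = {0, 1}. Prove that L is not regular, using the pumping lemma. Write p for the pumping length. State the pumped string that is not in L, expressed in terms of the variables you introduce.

0^{p+p!} 1^{p+p!-1}

Assume L is regular. Let p be the pumping length given by the pumping lemma.
Choose w = 0^p 1^{p+p!-1}. Since p ≠ (p+p!-1)+1 = p+p!, w ∈ L; and |w| ≥ p.
The pumping lemma gives a decomposition w = xyz where |xy| ≤ p and |y| ≥ 1.
Since the first p symbols of w are all 0's and |xy| ≤ p, y lies entirely in the leading 0-block: y = 0^k for some k with 1 ≤ k ≤ p.
Since 1 ≤ k ≤ p, k divides p!; set t = 1 + p!/k. Then xy^t z has p + (p!/k)·k = p + p! copies of 0. Now the 0-count is p+p! and (1-count)+1 = (p+p!-1)+1 = p+p!, so i ≠ j+1 fails. So xy^t z = 0^{p+p!} 1^{p+p!-1} ∉ L.
This is a contradiction; hence L is not regular.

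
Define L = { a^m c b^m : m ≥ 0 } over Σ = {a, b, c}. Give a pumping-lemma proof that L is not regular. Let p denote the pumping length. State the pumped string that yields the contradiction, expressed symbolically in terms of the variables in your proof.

a^{p+k} c b^p

Toward a contradiction, assume L is regular with pumping length p.
Take w = a^p c b^p ∈ L with |w| = 2p+1 ≥ p.
The pumping lemma gives a decomposition w = xyz where |xy| ≤ p and |y| ≥ 1.
Since the first p symbols of w are all a's and |xy| ≤ p, y lies entirely in the leading a-block: y = a^k for some k with 1 ≤ k ≤ p.
Pump with i = 2: xy^2z = a^{p+k} c b^p, which would require p+k = p. But k ≥ 1, so xy^2z ∉ L.
This is a contradiction; hence L is not regular.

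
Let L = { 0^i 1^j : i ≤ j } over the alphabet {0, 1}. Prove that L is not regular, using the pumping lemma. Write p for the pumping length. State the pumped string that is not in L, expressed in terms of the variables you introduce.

Assume L is regular. Let p be the pumping length given by the pumping lemma.
Choose w = 0^p 1^p ∈ L, with |w| = 2p ≥ p.
Write w = xyz as guaranteed by the lemma, with |xy| ≤ p and y is nonempty.
The first p characters of w are 0's, so xy (and hence y) consists only of 0's. Write y = 0^k, 1 ≤ k ≤ p.
Consider xy^2z = 0^{p+k} 1^p. Since k ≥ 1, the 0-count p+k exceeds the 1-count p, so i ≤ j fails; thus xy^2z ∉ L.
This is a contradiction; hence L is not regular.

0^{p+k} 1^p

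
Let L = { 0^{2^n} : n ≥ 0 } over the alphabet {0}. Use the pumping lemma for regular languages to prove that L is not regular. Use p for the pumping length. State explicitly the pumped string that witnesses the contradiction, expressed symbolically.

Assume L is regular; let p be its pumping constant.
Take w = 0^{2^p} ∈ L with |w| = 2^p ≥ p.
By the pumping lemma, w = xyz with |xy| ≤ p and |y| > 0.
Then y = 0^k for some k with 1 ≤ k ≤ p.
Pump with i = 2: xy^2z = 0^{2^p+k}. Since 1 ≤ k ≤ p < 2^p, we have 2^p < 2^p+k < 2^{p+1}, so 2^p+k is not a power of 2. So xy^2z ∉ L.
This contradicts the pumping lemma, so L is not regular.

0^{2^p+k}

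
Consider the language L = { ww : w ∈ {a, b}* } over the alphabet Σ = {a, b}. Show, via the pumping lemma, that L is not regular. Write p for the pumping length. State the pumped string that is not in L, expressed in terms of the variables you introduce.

Assume L is regular; let p be its pumping constant.
Take w = a^p b^p a^p b^p = uu where u = a^pb^p; then w ∈ L and |w| = 4p ≥ p.
Write w = xyz as guaranteed by the lemma, with |xy| ≤ p and |y| > 0.
Because |xy| ≤ p and w begins with p copies of a, we have y = a^k with 1 ≤ k ≤ p.
Pump with i = 2: xy^2z = a^{p+k} b^p a^p b^p, of length 4p+k. Suppose this equals vv. The string starts with a and ends with b, so v does too; thus the boundary between the two copies of v is a b→a transition. There is exactly one such transition, at position 2p+k, so |v| = 2p+k and |vv| = 4p+2k ≠ 4p+k since k ≥ 1. So xy^2z ∉ L.
Contradiction. Therefore L is not regular.

a^{p+k} b^p a^p b^p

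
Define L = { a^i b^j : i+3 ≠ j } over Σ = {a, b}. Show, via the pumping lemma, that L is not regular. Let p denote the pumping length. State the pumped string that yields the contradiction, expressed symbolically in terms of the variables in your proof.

a^{p+p!} b^{p+p!+3}

Assume L is regular. Let p be the pumping length given by the pumping lemma.
Choose w = a^p b^{p+p!+3}. Since p ≠ (p+p!+3)-3 = p+p!, w ∈ L; and |w| ≥ p.
Write w = xyz as guaranteed by the lemma, with |xy| ≤ p and y is nonempty.
The first p characters of w are a's, so xy (and hence y) consists only of a's. Write y = a^k, 1 ≤ k ≤ p.
Since 1 ≤ k ≤ p, k divides p!; set t = 1 + p!/k. Then xy^t z has p + (p!/k)·k = p + p! copies of a. Now the a-count is p+p! and (b-count)-3 = (p+p!+3)-3 = p+p!, so i+3 ≠ j fails. So xy^t z = a^{p+p!} b^{p+p!+3} ∉ L.
Contradiction. Therefore L is not regular.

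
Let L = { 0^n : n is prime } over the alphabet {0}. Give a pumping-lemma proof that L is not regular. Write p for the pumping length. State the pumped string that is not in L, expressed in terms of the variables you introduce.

0^{q(1+k)}

Suppose for contradiction that L is regular, and let p be the pumping length.
Let q be a prime with q ≥ p+2 (infinitely many primes exist), and take w = 0^q ∈ L with |w| = q ≥ p.
The pumping lemma gives a decomposition w = xyz where |xy| ≤ p and |y| > 0.
Then y = 0^k for some k with 1 ≤ k ≤ p.
Since 1 ≤ k ≤ p, |xz| = q-k. Pump with i = q+1: |xy^{q+1}z| = (q-k)+(q+1)k = q+qk = q(1+k), which is composite (both factors ≥ 2). So xy^{q+1}z = 0^{q(1+k)} ∉ L.
This contradicts the pumping lemma, so L is not regular.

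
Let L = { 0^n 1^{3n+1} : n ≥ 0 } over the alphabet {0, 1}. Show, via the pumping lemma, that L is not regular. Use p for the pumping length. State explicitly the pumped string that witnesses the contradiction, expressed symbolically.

Assume L is regular; let p be its pumping constant.
Choose w = 0^p 1^{3p+1}, which is in L with |w| = 4p+1 ≥ p.
By the pumping lemma, w = xyz with |xy| ≤ p and |y| ≥ 1.
Because |xy| ≤ p and w begins with p copies of 0, we have y = 0^k with 1 ≤ k ≤ p.
Pump with i = 2: xy^2z = 0^{p+k} 1^{3p+1}. For this to lie in L we would need 3p+1 = 3(p+k)+1, which forces k = 0. But k ≥ 1, so xy^2z ∉ L.
Contradiction. Therefore L is not regular.

0^{p+k} 1^{3p+1}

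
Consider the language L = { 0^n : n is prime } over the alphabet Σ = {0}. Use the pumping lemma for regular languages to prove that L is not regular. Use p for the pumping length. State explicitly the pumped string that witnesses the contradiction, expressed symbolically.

Toward a contradiction, assume L is regular with pumping length p.
Let q be a prime with q ≥ p+2 (infinitely many primes exist), and take w = 0^q ∈ L with |w| = q ≥ p.
Write w = xyz as guaranteed by the lemma, with |xy| ≤ p and y is nonempty.
Then y = 0^k for some k with 1 ≤ k ≤ p.
Since 1 ≤ k ≤ p, |xz| = q-k. Pump with i = q+1: |xy^{q+1}z| = (q-k)+(q+1)k = q+qk = q(1+k), which is composite (both factors ≥ 2). So xy^{q+1}z = 0^{q(1+k)} ∉ L.
This contradicts the pumping lemma, so L is not regular.

0^{q(1+k)}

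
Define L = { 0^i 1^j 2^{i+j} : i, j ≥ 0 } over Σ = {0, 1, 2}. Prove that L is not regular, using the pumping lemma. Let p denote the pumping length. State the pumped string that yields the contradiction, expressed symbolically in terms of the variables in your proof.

Toward a contradiction, assume L is regular with pumping length p.
Take w = 0^p 1^p 2^{2p} ∈ L (with i=j=p, i+j=2p), |w| = 4p ≥ p.
By the pumping lemma, w = xyz with |xy| ≤ p and |y| > 0.
Since the first p symbols of w are all 0's and |xy| ≤ p, y lies entirely in the leading 0-block: y = 0^k for some k with 1 ≤ k ≤ p.
Consider xy^2z = 0^{p+k} 1^p 2^{2p}. Now the 0- and 1-counts sum to 2p+k, but the 2-count is 2p ≠ 2p+k. So xy^2z ∉ L.
This contradicts the pumping lemma, so L is not regular.

0^{p+k} 1^p 2^{2p}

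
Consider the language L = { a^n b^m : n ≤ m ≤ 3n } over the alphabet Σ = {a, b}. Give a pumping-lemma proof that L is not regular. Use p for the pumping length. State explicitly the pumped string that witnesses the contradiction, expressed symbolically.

a^{p+k} b^p

Assume L is regular. Let p be the pumping length given by the pumping lemma.
Take w = a^p b^p ∈ L (since p ≤ p ≤ 3p), with |w| = 2p ≥ p.
By the pumping lemma, w = xyz with |xy| ≤ p and y is nonempty.
Since the first p symbols of w are all a's and |xy| ≤ p, y lies entirely in the leading a-block: y = a^k for some k with 1 ≤ k ≤ p.
Pump with i = 2: xy^2z = a^{p+k} b^p. Now n = p+k > p = m, so the condition n ≤ m fails. Thus xy^2z ∉ L.
This is a contradiction; hence L is not regular.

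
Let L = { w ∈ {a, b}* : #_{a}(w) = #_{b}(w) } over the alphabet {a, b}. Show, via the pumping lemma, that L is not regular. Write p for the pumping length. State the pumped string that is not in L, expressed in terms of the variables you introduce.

Toward a contradiction, assume L is regular with pumping length p.
Choose w = a^p b^p ∈ L with |w| = 2p ≥ p.
The pumping lemma gives a decomposition w = xyz where |xy| ≤ p and |y| ≥ 1.
Since the first p symbols of w are all a's and |xy| ≤ p, y lies entirely in the leading a-block: y = a^k for some k with 1 ≤ k ≤ p.
Pump with i = 2: xy^2z = a^{p+k} b^p has p+k occurrences of a but only p of b. Since k ≥ 1 the counts differ, so xy^2z ∉ L.
Contradiction. Therefore L is not regular.

a^{p+k} b^p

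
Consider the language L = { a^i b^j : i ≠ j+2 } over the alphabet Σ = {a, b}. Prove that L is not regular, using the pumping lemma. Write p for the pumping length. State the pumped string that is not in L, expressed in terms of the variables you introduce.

a^{p+p!} b^{p+p!-2}

Assume L is regular; let p be its pumping constant.
Choose w = a^p b^{p+p!-2}. Since p ≠ (p+p!-2)+2 = p+p!, w ∈ L; and |w| ≥ p.
The pumping lemma gives a decomposition w = xyz where |xy| ≤ p and |y| ≥ 1.
Since the first p symbols of w are all a's and |xy| ≤ p, y lies entirely in the leading a-block: y = a^k for some k with 1 ≤ k ≤ p.
Since 1 ≤ k ≤ p, k divides p!; set t = 1 + p!/k. Then xy^t z has p + (p!/k)·k = p + p! copies of a. Now the a-count is p+p! and (b-count)+2 = (p+p!-2)+2 = p+p!, so i ≠ j+2 fails. So xy^t z = a^{p+p!} b^{p+p!-2} ∉ L.
This is a contradiction; hence L is not regular.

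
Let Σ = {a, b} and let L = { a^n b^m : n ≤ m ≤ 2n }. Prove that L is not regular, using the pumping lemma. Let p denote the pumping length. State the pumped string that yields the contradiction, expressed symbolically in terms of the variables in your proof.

Suppose for contradiction that L is regular, and let p be the pumping length.
Take w = a^p b^p ∈ L (since p ≤ p ≤ 2p), with |w| = 2p ≥ p.
Write w = xyz as guaranteed by the lemma, with |xy| ≤ p and y is nonempty.
Because |xy| ≤ p and w begins with p copies of a, we have y = a^k with 1 ≤ k ≤ p.
Pump with i = 2: xy^2z = a^{p+k} b^p. Now n = p+k > p = m, so the condition n ≤ m fails. Thus xy^2z ∉ L.
Contradiction. Therefore L is not regular.

a^{p+k} b^p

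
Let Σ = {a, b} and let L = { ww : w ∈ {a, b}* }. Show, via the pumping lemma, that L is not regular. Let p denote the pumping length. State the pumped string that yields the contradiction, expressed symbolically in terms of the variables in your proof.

a^{p+k} b^p a^p b^p

Toward a contradiction, assume L is regular with pumping length p.
Take w = a^p b^p a^p b^p = uu where u = a^pb^p; then w ∈ L and |w| = 4p ≥ p.
The pumping lemma gives a decomposition w = xyz where |xy| ≤ p and |y| > 0.
Since the first p symbols of w are all a's and |xy| ≤ p, y lies entirely in the leading a-block: y = a^k for some k with 1 ≤ k ≤ p.
Pump with i = 2: xy^2z = a^{p+k} b^p a^p b^p, of length 4p+k. Suppose this equals vv. The string starts with a and ends with b, so v does too; thus the boundary between the two copies of v is a b→a transition. There is exactly one such transition, at position 2p+k, so |v| = 2p+k and |vv| = 4p+2k ≠ 4p+k since k ≥ 1. So xy^2z ∉ L.
This contradicts the pumping lemma, so L is not regular.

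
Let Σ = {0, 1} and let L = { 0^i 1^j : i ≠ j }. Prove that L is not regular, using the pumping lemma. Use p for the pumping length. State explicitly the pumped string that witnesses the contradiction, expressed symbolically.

0^{p+p!} 1^{p+p!}

Assume L is regular. Let p be the pumping length given by the pumping lemma.
Choose w = 0^p 1^{p+p!}. Since p ≠ p+p!, w ∈ L; and |w| ≥ p.
The pumping lemma gives a decomposition w = xyz where |xy| ≤ p and |y| > 0.
Since the first p symbols of w are all 0's and |xy| ≤ p, y lies entirely in the leading 0-block: y = 0^k for some k with 1 ≤ k ≤ p.
Since 1 ≤ k ≤ p, k divides p!; set t = 1 + p!/k. Then xy^t z has p + (p!/k)·k = p + p! copies of 0. Now the 0-count equals the 1-count, so i ≠ j fails. So xy^t z = 0^{p+p!} 1^{p+p!} ∉ L.
This contradicts the pumping lemma, so L is not regular.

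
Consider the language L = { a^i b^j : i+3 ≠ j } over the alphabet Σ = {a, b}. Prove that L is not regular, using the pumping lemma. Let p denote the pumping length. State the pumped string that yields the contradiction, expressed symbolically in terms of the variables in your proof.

Toward a contradiction, assume L is regular with pumping length p.
Choose w = a^p b^{p+p!+3}. Since p ≠ (p+p!+3)-3 = p+p!, w ∈ L; and |w| ≥ p.
Write w = xyz as guaranteed by the lemma, with |xy| ≤ p and |y| ≥ 1.
Because |xy| ≤ p and w begins with p copies of a, we have y = a^k with 1 ≤ k ≤ p.
Since 1 ≤ k ≤ p, k divides p!; set t = 1 + p!/k. Then xy^t z has p + (p!/k)·k = p + p! copies of a. Now the a-count is p+p! and (b-count)-3 = (p+p!+3)-3 = p+p!, so i+3 ≠ j fails. So xy^t z = a^{p+p!} b^{p+p!+3} ∉ L.
Contradiction. Therefore L is not regular.

a^{p+p!} b^{p+p!+3}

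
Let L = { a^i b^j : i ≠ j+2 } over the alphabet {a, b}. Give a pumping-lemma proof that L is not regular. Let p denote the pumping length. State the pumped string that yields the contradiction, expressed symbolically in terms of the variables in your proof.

Assume L is regular; let p be its pumping constant.
Choose w = a^p b^{p+p!-2}. Since p ≠ (p+p!-2)+2 = p+p!, w ∈ L; and |w| ≥ p.
The pumping lemma gives a decomposition w = xyz where |xy| ≤ p and |y| ≥ 1.
Since the first p symbols of w are all a's and |xy| ≤ p, y lies entirely in the leading a-block: y = a^k for some k with 1 ≤ k ≤ p.
Since 1 ≤ k ≤ p, k divides p!; set t = 1 + p!/k. Then xy^t z has p + (p!/k)·k = p + p! copies of a. Now the a-count is p+p! and (b-count)+2 = (p+p!-2)+2 = p+p!, so i ≠ j+2 fails. So xy^t z = a^{p+p!} b^{p+p!-2} ∉ L.
Contradiction. Therefore L is not regular.

a^{p+p!} b^{p+p!-2}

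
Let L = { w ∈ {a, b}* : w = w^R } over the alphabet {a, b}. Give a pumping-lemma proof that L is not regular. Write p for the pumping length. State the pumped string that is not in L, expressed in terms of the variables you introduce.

a^{p+k} b a^p

Suppose for contradiction that L is regular, and let p be the pumping length.
Take w = a^p b a^p, a palindrome of length 2p+1 ≥ p.
By the pumping lemma, w = xyz with |xy| ≤ p and y is nonempty.
The first p characters of w are a's, so xy (and hence y) consists only of a's. Write y = a^k, 1 ≤ k ≤ p.
Pump with i = 2: xy^2z = a^{p+k} b a^p. Its reverse is a^p b a^{p+k}, which differs from xy^2z since k ≥ 1. So xy^2z is not a palindrome and xy^2z ∉ L.
This contradicts the pumping lemma, so L is not regular.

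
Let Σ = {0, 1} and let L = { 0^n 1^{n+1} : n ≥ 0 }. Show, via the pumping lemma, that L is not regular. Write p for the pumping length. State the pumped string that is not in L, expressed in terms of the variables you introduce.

0^{p+k} 1^{p+1}

Assume L is regular; let p be its pumping constant.
Let w = 0^p 1^{p+1} ∈ L; note |w| = 2p+1 ≥ p.
The pumping lemma gives a decomposition w = xyz where |xy| ≤ p and y is nonempty.
The first p characters of w are 0's, so xy (and hence y) consists only of 0's. Write y = 0^k, 1 ≤ k ≤ p.
Pump with i = 2: xy^2z = 0^{p+k} 1^{p+1}. For this to lie in L we would need p+1 = (p+k)+1, which forces k = 0. But k ≥ 1, so xy^2z ∉ L.
Contradiction. Therefore L is not regular.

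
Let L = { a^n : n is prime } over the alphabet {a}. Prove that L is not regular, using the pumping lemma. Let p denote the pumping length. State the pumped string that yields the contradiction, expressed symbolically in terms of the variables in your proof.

a^{q(1+k)}

Assume L is regular. Let p be the pumping length given by the pumping lemma.
Let q be a prime with q ≥ p+2 (infinitely many primes exist), and take w = a^q ∈ L with |w| = q ≥ p.
By the pumping lemma, w = xyz with |xy| ≤ p and |y| ≥ 1.
Then y = a^k for some k with 1 ≤ k ≤ p.
Since 1 ≤ k ≤ p, |xz| = q-k. Pump with i = q+1: |xy^{q+1}z| = (q-k)+(q+1)k = q+qk = q(1+k), which is composite (both factors ≥ 2). So xy^{q+1}z = a^{q(1+k)} ∉ L.
This contradicts the pumping lemma, so L is not regular.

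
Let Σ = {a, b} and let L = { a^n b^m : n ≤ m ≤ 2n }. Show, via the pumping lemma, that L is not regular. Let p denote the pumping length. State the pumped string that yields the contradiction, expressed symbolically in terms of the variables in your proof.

Assume L is regular. Let p be the pumping length given by the pumping lemma.
Take w = a^p b^p ∈ L (since p ≤ p ≤ 2p), with |w| = 2p ≥ p.
The pumping lemma gives a decomposition w = xyz where |xy| ≤ p and |y| > 0.
Since the first p symbols of w are all a's and |xy| ≤ p, y lies entirely in the leading a-block: y = a^k for some k with 1 ≤ k ≤ p.
Pump with i = 2: xy^2z = a^{p+k} b^p. Now n = p+k > p = m, so the condition n ≤ m fails. Thus xy^2z ∉ L.
This is a contradiction; hence L is not regular.

a^{p+k} b^p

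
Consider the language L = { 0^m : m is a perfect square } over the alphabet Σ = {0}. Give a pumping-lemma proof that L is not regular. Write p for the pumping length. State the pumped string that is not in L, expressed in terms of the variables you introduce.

Suppose for contradiction that L is regular, and let p be the pumping length.
Take w = 0^{p²} ∈ L with |w| = p² ≥ p.
By the pumping lemma, w = xyz with |xy| ≤ p and y is nonempty.
Then y = 0^k for some k with 1 ≤ k ≤ p.
Pump with i = 2: xy^2z = 0^{p²+k}. Since 1 ≤ k ≤ p, p² < p²+k ≤ p²+p < (p+1)², so p²+k lies strictly between consecutive squares and is not a perfect square. So xy^2z ∉ L.
This is a contradiction; hence L is not regular.

0^{p²+k}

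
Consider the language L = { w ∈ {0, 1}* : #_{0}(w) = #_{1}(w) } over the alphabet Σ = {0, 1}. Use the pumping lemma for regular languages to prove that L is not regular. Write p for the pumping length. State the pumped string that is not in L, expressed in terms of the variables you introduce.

Suppose for contradiction that L is regular, and let p be the pumping length.
Choose w = 0^p 1^p ∈ L with |w| = 2p ≥ p.
The pumping lemma gives a decomposition w = xyz where |xy| ≤ p and |y| > 0.
Since the first p symbols of w are all 0's and |xy| ≤ p, y lies entirely in the leading 0-block: y = 0^k for some k with 1 ≤ k ≤ p.
Pump with i = 2: xy^2z = 0^{p+k} 1^p has p+k occurrences of 0 but only p of 1. Since k ≥ 1 the counts differ, so xy^2z ∉ L.
Contradiction. Therefore L is not regular.

0^{p+k} 1^p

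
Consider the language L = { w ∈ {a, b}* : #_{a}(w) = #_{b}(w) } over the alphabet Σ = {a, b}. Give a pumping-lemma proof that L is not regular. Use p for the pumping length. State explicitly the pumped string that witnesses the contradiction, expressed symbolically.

a^{p+k} b^p

Toward a contradiction, assume L is regular with pumping length p.
Choose w = a^p b^p ∈ L with |w| = 2p ≥ p.
By the pumping lemma, w = xyz with |xy| ≤ p and y is nonempty.
Since the first p symbols of w are all a's and |xy| ≤ p, y lies entirely in the leading a-block: y = a^k for some k with 1 ≤ k ≤ p.
Pump with i = 2: xy^2z = a^{p+k} b^p has p+k occurrences of a but only p of b. Since k ≥ 1 the counts differ, so xy^2z ∉ L.
This contradicts the pumping lemma, so L is not regular.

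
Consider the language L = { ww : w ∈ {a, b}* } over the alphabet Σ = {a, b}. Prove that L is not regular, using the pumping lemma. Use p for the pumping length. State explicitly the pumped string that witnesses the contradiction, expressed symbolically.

a^{p+k} b^p a^p b^p

Assume L is regular. Let p be the pumping length given by the pumping lemma.
Take w = a^p b^p a^p b^p = uu where u = a^pb^p; then w ∈ L and |w| = 4p ≥ p.
The pumping lemma gives a decomposition w = xyz where |xy| ≤ p and |y| ≥ 1.
Since the first p symbols of w are all a's and |xy| ≤ p, y lies entirely in the leading a-block: y = a^k for some k with 1 ≤ k ≤ p.
Pump with i = 2: xy^2z = a^{p+k} b^p a^p b^p, of length 4p+k. Suppose this equals vv. The string starts with a and ends with b, so v does too; thus the boundary between the two copies of v is a b→a transition. There is exactly one such transition, at position 2p+k, so |v| = 2p+k and |vv| = 4p+2k ≠ 4p+k since k ≥ 1. So xy^2z ∉ L.
Contradiction. Therefore L is not regular.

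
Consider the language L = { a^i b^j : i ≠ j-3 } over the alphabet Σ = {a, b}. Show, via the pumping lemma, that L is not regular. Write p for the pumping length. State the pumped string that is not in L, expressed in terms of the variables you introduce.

a^{p+p!} b^{p+p!+3}

Toward a contradiction, assume L is regular with pumping length p.
Choose w = a^p b^{p+p!+3}. Since p ≠ (p+p!+3)-3 = p+p!, w ∈ L; and |w| ≥ p.
By the pumping lemma, w = xyz with |xy| ≤ p and y is nonempty.
The first p characters of w are a's, so xy (and hence y) consists only of a's. Write y = a^k, 1 ≤ k ≤ p.
Since 1 ≤ k ≤ p, k divides p!; set t = 1 + p!/k. Then xy^t z has p + (p!/k)·k = p + p! copies of a. Now the a-count is p+p! and (b-count)-3 = (p+p!+3)-3 = p+p!, so i ≠ j-3 fails. So xy^t z = a^{p+p!} b^{p+p!+3} ∉ L.
This contradicts the pumping lemma, so L is not regular.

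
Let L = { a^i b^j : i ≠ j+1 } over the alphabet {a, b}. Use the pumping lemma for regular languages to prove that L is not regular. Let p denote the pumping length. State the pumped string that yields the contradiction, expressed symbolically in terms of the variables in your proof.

a^{p+p!} b^{p+p!-1}

Suppose for contradiction that L is regular, and let p be the pumping length.
Choose w = a^p b^{p+p!-1}. Since p ≠ (p+p!-1)+1 = p+p!, w ∈ L; and |w| ≥ p.
Write w = xyz as guaranteed by the lemma, with |xy| ≤ p and y is nonempty.
Because |xy| ≤ p and w begins with p copies of a, we have y = a^k with 1 ≤ k ≤ p.
Since 1 ≤ k ≤ p, k divides p!; set t = 1 + p!/k. Then xy^t z has p + (p!/k)·k = p + p! copies of a. Now the a-count is p+p! and (b-count)+1 = (p+p!-1)+1 = p+p!, so i ≠ j+1 fails. So xy^t z = a^{p+p!} b^{p+p!-1} ∉ L.
This is a contradiction; hence L is not regular.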